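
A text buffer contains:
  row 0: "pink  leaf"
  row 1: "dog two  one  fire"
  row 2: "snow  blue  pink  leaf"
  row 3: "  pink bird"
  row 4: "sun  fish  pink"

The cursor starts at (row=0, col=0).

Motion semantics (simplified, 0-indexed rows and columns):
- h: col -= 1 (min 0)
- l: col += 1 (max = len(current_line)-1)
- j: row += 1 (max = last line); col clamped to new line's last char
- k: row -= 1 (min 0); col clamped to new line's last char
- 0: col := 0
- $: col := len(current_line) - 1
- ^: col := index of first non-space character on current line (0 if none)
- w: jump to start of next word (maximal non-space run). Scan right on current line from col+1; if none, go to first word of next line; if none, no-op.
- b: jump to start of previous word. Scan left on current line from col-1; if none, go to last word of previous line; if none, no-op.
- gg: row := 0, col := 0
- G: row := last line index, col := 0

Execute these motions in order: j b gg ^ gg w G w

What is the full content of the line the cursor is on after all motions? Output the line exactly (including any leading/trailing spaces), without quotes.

Answer: sun  fish  pink

Derivation:
After 1 (j): row=1 col=0 char='d'
After 2 (b): row=0 col=6 char='l'
After 3 (gg): row=0 col=0 char='p'
After 4 (^): row=0 col=0 char='p'
After 5 (gg): row=0 col=0 char='p'
After 6 (w): row=0 col=6 char='l'
After 7 (G): row=4 col=0 char='s'
After 8 (w): row=4 col=5 char='f'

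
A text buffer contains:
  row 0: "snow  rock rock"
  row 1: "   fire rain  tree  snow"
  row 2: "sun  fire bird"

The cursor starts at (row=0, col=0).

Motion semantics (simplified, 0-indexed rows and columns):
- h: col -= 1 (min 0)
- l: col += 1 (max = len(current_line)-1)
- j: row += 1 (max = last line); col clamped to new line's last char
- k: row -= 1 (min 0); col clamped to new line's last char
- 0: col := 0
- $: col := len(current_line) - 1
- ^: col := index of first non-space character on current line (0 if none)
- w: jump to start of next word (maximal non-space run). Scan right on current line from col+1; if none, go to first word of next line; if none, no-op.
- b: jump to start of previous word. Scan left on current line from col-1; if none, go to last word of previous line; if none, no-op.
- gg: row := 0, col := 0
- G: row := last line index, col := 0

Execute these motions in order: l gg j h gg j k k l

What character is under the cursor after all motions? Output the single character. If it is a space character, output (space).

Answer: n

Derivation:
After 1 (l): row=0 col=1 char='n'
After 2 (gg): row=0 col=0 char='s'
After 3 (j): row=1 col=0 char='_'
After 4 (h): row=1 col=0 char='_'
After 5 (gg): row=0 col=0 char='s'
After 6 (j): row=1 col=0 char='_'
After 7 (k): row=0 col=0 char='s'
After 8 (k): row=0 col=0 char='s'
After 9 (l): row=0 col=1 char='n'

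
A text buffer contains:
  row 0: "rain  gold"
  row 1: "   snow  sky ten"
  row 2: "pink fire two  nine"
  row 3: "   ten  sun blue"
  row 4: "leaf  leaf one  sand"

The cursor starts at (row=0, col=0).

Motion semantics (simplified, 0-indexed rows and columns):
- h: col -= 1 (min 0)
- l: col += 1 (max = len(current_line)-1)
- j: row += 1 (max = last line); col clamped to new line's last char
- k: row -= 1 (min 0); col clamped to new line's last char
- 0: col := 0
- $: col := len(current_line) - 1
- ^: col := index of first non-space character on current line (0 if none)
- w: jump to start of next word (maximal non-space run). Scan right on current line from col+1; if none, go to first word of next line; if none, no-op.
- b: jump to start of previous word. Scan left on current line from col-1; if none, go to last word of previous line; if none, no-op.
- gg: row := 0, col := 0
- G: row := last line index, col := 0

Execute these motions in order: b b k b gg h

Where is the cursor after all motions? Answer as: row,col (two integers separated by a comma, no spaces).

After 1 (b): row=0 col=0 char='r'
After 2 (b): row=0 col=0 char='r'
After 3 (k): row=0 col=0 char='r'
After 4 (b): row=0 col=0 char='r'
After 5 (gg): row=0 col=0 char='r'
After 6 (h): row=0 col=0 char='r'

Answer: 0,0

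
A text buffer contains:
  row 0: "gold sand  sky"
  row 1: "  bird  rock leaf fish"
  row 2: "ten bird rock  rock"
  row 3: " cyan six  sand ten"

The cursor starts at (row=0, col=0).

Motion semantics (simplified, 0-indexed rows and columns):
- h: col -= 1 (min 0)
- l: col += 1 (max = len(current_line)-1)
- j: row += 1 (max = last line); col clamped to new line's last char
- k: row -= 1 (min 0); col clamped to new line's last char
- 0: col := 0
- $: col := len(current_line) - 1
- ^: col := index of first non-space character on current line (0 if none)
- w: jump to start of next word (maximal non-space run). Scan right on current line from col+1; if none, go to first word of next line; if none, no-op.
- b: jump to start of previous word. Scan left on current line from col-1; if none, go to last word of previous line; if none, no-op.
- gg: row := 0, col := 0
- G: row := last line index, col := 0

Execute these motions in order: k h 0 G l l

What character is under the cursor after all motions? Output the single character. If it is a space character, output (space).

After 1 (k): row=0 col=0 char='g'
After 2 (h): row=0 col=0 char='g'
After 3 (0): row=0 col=0 char='g'
After 4 (G): row=3 col=0 char='_'
After 5 (l): row=3 col=1 char='c'
After 6 (l): row=3 col=2 char='y'

Answer: y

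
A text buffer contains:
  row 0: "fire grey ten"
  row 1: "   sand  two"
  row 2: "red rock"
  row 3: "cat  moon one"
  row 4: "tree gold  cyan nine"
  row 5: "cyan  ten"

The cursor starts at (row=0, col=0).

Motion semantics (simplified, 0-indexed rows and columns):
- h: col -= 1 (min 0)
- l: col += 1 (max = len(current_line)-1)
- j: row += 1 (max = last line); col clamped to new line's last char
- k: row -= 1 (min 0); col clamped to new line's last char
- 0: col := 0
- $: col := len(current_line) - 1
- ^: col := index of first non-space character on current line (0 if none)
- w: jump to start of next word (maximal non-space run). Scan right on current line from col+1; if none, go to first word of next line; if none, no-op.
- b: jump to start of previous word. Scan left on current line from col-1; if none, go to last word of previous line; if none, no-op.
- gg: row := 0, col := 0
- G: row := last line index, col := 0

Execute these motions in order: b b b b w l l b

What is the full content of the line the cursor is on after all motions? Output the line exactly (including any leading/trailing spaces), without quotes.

After 1 (b): row=0 col=0 char='f'
After 2 (b): row=0 col=0 char='f'
After 3 (b): row=0 col=0 char='f'
After 4 (b): row=0 col=0 char='f'
After 5 (w): row=0 col=5 char='g'
After 6 (l): row=0 col=6 char='r'
After 7 (l): row=0 col=7 char='e'
After 8 (b): row=0 col=5 char='g'

Answer: fire grey ten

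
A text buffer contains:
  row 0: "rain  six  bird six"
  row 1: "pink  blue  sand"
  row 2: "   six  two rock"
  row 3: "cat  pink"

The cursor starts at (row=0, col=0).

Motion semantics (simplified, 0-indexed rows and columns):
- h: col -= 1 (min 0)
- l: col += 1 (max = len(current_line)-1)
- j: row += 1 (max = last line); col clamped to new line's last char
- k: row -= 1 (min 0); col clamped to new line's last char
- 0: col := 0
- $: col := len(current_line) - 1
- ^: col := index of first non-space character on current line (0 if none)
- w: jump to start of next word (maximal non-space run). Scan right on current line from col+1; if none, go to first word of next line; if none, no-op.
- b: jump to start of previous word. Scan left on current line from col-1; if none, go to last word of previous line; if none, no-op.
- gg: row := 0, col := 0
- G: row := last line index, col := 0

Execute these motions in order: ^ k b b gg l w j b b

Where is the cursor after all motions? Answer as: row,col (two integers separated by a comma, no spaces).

After 1 (^): row=0 col=0 char='r'
After 2 (k): row=0 col=0 char='r'
After 3 (b): row=0 col=0 char='r'
After 4 (b): row=0 col=0 char='r'
After 5 (gg): row=0 col=0 char='r'
After 6 (l): row=0 col=1 char='a'
After 7 (w): row=0 col=6 char='s'
After 8 (j): row=1 col=6 char='b'
After 9 (b): row=1 col=0 char='p'
After 10 (b): row=0 col=16 char='s'

Answer: 0,16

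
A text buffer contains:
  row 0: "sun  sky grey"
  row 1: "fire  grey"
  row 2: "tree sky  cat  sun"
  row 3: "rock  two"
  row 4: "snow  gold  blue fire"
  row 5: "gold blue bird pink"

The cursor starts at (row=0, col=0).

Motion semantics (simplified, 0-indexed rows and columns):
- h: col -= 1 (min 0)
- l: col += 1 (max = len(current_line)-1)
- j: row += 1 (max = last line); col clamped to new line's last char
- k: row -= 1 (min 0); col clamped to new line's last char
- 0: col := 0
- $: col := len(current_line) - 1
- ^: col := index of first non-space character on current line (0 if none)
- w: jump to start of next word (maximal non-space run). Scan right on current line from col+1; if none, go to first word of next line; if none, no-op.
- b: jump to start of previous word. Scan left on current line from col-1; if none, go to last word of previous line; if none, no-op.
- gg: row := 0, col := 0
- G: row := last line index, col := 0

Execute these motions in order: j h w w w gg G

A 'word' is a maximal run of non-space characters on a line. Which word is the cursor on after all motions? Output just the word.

Answer: gold

Derivation:
After 1 (j): row=1 col=0 char='f'
After 2 (h): row=1 col=0 char='f'
After 3 (w): row=1 col=6 char='g'
After 4 (w): row=2 col=0 char='t'
After 5 (w): row=2 col=5 char='s'
After 6 (gg): row=0 col=0 char='s'
After 7 (G): row=5 col=0 char='g'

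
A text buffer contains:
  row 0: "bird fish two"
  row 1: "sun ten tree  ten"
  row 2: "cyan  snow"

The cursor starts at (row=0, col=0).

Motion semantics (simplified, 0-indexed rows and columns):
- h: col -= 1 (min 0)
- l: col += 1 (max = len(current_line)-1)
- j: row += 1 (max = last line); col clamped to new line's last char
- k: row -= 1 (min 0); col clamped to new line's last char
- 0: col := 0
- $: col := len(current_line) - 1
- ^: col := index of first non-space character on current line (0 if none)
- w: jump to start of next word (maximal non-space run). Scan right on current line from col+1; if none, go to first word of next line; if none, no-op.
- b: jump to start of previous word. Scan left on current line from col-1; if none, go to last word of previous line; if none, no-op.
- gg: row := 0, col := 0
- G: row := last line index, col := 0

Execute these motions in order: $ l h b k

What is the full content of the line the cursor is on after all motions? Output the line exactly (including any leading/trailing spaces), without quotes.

After 1 ($): row=0 col=12 char='o'
After 2 (l): row=0 col=12 char='o'
After 3 (h): row=0 col=11 char='w'
After 4 (b): row=0 col=10 char='t'
After 5 (k): row=0 col=10 char='t'

Answer: bird fish two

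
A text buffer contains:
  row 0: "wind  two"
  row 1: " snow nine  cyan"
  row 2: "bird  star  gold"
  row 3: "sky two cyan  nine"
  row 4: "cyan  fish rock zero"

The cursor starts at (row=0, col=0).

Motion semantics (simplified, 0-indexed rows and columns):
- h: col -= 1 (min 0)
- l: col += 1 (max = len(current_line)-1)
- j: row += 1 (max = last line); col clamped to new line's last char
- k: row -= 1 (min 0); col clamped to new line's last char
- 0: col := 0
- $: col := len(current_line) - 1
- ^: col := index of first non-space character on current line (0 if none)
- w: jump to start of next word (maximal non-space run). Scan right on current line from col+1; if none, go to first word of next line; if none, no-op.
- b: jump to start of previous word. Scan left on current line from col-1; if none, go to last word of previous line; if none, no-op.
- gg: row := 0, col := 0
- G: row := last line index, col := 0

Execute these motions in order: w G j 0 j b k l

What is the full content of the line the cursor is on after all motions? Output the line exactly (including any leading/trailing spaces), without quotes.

Answer: bird  star  gold

Derivation:
After 1 (w): row=0 col=6 char='t'
After 2 (G): row=4 col=0 char='c'
After 3 (j): row=4 col=0 char='c'
After 4 (0): row=4 col=0 char='c'
After 5 (j): row=4 col=0 char='c'
After 6 (b): row=3 col=14 char='n'
After 7 (k): row=2 col=14 char='l'
After 8 (l): row=2 col=15 char='d'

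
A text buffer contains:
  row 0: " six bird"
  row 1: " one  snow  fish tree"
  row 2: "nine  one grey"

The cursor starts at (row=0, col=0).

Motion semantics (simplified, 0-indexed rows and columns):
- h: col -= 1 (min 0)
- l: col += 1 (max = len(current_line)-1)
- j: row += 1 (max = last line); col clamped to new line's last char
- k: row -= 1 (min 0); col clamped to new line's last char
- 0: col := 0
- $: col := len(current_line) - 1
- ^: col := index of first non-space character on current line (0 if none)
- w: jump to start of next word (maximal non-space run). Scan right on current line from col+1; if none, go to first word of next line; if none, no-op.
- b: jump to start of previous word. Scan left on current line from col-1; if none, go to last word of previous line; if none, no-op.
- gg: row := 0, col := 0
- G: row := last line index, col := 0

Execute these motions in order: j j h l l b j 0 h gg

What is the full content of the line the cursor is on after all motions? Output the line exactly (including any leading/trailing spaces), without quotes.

Answer:  six bird

Derivation:
After 1 (j): row=1 col=0 char='_'
After 2 (j): row=2 col=0 char='n'
After 3 (h): row=2 col=0 char='n'
After 4 (l): row=2 col=1 char='i'
After 5 (l): row=2 col=2 char='n'
After 6 (b): row=2 col=0 char='n'
After 7 (j): row=2 col=0 char='n'
After 8 (0): row=2 col=0 char='n'
After 9 (h): row=2 col=0 char='n'
After 10 (gg): row=0 col=0 char='_'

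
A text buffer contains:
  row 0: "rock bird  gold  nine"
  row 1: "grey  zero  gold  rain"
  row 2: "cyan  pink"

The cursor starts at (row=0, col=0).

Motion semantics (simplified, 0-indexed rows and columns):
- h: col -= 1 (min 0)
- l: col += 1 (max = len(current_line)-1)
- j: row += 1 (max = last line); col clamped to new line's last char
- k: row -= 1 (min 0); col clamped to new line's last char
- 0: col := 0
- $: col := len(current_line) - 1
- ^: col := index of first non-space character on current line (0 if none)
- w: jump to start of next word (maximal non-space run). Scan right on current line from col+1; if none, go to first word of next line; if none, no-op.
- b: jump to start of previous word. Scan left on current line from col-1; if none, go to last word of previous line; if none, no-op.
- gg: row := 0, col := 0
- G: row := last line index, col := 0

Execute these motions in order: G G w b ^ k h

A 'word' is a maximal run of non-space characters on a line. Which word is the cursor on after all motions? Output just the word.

After 1 (G): row=2 col=0 char='c'
After 2 (G): row=2 col=0 char='c'
After 3 (w): row=2 col=6 char='p'
After 4 (b): row=2 col=0 char='c'
After 5 (^): row=2 col=0 char='c'
After 6 (k): row=1 col=0 char='g'
After 7 (h): row=1 col=0 char='g'

Answer: grey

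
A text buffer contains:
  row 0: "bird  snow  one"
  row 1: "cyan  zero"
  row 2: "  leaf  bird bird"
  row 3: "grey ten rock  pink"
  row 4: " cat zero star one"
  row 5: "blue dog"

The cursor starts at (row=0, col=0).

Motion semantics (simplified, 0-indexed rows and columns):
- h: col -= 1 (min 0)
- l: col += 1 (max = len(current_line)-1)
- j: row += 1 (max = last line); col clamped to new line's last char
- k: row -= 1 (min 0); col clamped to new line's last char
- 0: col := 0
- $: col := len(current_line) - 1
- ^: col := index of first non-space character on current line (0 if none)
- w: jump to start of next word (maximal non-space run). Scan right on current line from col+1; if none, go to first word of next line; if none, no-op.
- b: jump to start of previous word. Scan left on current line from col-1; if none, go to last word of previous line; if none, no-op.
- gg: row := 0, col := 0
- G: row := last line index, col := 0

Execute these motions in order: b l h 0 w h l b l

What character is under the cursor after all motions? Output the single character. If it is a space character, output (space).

Answer: i

Derivation:
After 1 (b): row=0 col=0 char='b'
After 2 (l): row=0 col=1 char='i'
After 3 (h): row=0 col=0 char='b'
After 4 (0): row=0 col=0 char='b'
After 5 (w): row=0 col=6 char='s'
After 6 (h): row=0 col=5 char='_'
After 7 (l): row=0 col=6 char='s'
After 8 (b): row=0 col=0 char='b'
After 9 (l): row=0 col=1 char='i'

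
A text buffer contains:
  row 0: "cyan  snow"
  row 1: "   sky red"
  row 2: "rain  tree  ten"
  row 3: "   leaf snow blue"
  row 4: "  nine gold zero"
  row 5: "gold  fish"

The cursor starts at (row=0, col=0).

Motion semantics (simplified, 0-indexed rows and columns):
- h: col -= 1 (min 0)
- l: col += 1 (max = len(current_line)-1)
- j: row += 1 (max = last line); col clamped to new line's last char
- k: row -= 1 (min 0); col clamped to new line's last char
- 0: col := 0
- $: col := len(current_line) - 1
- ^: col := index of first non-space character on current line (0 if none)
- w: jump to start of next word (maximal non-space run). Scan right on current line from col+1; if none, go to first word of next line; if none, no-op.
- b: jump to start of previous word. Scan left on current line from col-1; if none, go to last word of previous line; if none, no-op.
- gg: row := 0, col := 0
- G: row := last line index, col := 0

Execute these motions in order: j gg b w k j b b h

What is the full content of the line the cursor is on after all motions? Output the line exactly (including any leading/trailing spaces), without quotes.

Answer: cyan  snow

Derivation:
After 1 (j): row=1 col=0 char='_'
After 2 (gg): row=0 col=0 char='c'
After 3 (b): row=0 col=0 char='c'
After 4 (w): row=0 col=6 char='s'
After 5 (k): row=0 col=6 char='s'
After 6 (j): row=1 col=6 char='_'
After 7 (b): row=1 col=3 char='s'
After 8 (b): row=0 col=6 char='s'
After 9 (h): row=0 col=5 char='_'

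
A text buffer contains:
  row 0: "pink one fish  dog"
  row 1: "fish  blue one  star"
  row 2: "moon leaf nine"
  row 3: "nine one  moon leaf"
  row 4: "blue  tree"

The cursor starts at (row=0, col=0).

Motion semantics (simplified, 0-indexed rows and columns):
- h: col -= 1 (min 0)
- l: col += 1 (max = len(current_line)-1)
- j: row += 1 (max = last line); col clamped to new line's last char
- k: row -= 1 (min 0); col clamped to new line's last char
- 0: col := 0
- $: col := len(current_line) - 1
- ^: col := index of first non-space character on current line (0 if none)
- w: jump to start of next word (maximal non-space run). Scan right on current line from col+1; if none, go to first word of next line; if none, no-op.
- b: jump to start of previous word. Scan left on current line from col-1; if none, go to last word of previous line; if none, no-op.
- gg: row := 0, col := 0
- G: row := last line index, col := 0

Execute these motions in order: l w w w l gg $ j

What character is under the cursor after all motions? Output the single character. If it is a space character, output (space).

After 1 (l): row=0 col=1 char='i'
After 2 (w): row=0 col=5 char='o'
After 3 (w): row=0 col=9 char='f'
After 4 (w): row=0 col=15 char='d'
After 5 (l): row=0 col=16 char='o'
After 6 (gg): row=0 col=0 char='p'
After 7 ($): row=0 col=17 char='g'
After 8 (j): row=1 col=17 char='t'

Answer: t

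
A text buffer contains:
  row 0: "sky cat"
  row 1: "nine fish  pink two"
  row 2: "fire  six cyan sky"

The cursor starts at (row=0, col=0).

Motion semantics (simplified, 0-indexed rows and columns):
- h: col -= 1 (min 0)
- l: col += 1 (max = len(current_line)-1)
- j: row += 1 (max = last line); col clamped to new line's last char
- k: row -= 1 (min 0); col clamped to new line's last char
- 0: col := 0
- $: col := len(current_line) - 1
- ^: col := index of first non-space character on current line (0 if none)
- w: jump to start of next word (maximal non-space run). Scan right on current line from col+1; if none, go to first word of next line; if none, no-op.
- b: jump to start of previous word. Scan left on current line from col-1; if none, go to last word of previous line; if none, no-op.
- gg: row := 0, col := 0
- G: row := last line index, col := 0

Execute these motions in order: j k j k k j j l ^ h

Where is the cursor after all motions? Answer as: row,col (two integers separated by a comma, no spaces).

After 1 (j): row=1 col=0 char='n'
After 2 (k): row=0 col=0 char='s'
After 3 (j): row=1 col=0 char='n'
After 4 (k): row=0 col=0 char='s'
After 5 (k): row=0 col=0 char='s'
After 6 (j): row=1 col=0 char='n'
After 7 (j): row=2 col=0 char='f'
After 8 (l): row=2 col=1 char='i'
After 9 (^): row=2 col=0 char='f'
After 10 (h): row=2 col=0 char='f'

Answer: 2,0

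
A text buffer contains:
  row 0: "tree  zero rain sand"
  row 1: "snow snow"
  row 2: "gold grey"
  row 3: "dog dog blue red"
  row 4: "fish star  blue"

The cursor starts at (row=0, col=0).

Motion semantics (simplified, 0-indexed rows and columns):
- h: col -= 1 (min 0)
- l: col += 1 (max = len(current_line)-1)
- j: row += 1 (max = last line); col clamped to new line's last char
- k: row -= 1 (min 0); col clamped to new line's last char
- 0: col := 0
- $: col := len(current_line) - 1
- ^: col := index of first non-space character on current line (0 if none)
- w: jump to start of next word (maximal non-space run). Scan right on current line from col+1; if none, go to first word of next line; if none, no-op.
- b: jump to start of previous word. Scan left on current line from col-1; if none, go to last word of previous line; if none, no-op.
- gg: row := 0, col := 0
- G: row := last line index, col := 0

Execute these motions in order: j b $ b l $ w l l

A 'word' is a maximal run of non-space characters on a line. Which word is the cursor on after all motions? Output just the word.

Answer: snow

Derivation:
After 1 (j): row=1 col=0 char='s'
After 2 (b): row=0 col=16 char='s'
After 3 ($): row=0 col=19 char='d'
After 4 (b): row=0 col=16 char='s'
After 5 (l): row=0 col=17 char='a'
After 6 ($): row=0 col=19 char='d'
After 7 (w): row=1 col=0 char='s'
After 8 (l): row=1 col=1 char='n'
After 9 (l): row=1 col=2 char='o'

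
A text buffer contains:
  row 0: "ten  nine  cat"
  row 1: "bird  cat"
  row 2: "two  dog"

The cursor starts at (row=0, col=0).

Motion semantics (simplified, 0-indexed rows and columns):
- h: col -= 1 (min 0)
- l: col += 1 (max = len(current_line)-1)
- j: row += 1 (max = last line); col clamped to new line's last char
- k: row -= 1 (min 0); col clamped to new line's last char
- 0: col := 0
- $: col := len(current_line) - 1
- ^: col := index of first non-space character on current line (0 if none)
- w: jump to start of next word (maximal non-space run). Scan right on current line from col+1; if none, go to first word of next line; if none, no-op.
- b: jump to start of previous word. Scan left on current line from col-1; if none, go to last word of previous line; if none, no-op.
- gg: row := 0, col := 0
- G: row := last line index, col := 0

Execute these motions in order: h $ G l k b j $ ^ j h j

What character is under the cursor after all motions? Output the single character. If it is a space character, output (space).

After 1 (h): row=0 col=0 char='t'
After 2 ($): row=0 col=13 char='t'
After 3 (G): row=2 col=0 char='t'
After 4 (l): row=2 col=1 char='w'
After 5 (k): row=1 col=1 char='i'
After 6 (b): row=1 col=0 char='b'
After 7 (j): row=2 col=0 char='t'
After 8 ($): row=2 col=7 char='g'
After 9 (^): row=2 col=0 char='t'
After 10 (j): row=2 col=0 char='t'
After 11 (h): row=2 col=0 char='t'
After 12 (j): row=2 col=0 char='t'

Answer: t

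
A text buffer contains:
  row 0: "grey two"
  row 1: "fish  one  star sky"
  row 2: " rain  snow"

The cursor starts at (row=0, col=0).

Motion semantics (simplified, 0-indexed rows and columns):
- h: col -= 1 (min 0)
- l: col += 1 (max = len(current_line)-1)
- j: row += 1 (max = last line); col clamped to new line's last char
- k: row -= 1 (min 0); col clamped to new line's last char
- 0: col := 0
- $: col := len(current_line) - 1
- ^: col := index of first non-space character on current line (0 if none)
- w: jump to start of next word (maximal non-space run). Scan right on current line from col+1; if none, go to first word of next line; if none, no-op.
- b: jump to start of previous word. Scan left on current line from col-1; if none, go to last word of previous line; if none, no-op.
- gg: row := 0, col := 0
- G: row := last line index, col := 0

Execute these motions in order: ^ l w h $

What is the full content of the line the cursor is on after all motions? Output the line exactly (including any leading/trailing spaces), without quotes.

Answer: grey two

Derivation:
After 1 (^): row=0 col=0 char='g'
After 2 (l): row=0 col=1 char='r'
After 3 (w): row=0 col=5 char='t'
After 4 (h): row=0 col=4 char='_'
After 5 ($): row=0 col=7 char='o'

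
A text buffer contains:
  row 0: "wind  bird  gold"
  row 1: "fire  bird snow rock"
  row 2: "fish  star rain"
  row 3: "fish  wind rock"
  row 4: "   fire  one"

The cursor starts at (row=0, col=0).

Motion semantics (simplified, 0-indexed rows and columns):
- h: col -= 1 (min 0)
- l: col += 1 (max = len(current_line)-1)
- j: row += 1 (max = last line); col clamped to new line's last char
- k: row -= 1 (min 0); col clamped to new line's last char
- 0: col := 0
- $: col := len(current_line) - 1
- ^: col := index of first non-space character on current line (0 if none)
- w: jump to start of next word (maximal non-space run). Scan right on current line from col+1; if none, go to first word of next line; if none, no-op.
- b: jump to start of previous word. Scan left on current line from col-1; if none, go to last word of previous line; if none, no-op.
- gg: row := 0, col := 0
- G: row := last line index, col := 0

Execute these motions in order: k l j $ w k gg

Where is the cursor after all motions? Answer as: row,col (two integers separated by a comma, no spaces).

After 1 (k): row=0 col=0 char='w'
After 2 (l): row=0 col=1 char='i'
After 3 (j): row=1 col=1 char='i'
After 4 ($): row=1 col=19 char='k'
After 5 (w): row=2 col=0 char='f'
After 6 (k): row=1 col=0 char='f'
After 7 (gg): row=0 col=0 char='w'

Answer: 0,0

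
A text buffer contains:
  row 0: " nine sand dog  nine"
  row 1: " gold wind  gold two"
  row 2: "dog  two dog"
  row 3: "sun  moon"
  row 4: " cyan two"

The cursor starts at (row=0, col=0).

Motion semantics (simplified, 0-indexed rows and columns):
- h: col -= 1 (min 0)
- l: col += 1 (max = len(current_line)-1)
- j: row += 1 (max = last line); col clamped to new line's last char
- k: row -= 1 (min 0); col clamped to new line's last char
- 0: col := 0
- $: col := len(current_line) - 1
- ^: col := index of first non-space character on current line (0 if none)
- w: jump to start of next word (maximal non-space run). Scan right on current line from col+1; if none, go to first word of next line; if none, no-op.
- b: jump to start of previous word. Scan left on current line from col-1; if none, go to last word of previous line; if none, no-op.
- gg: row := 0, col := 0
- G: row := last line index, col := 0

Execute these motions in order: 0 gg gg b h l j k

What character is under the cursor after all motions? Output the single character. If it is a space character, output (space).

After 1 (0): row=0 col=0 char='_'
After 2 (gg): row=0 col=0 char='_'
After 3 (gg): row=0 col=0 char='_'
After 4 (b): row=0 col=0 char='_'
After 5 (h): row=0 col=0 char='_'
After 6 (l): row=0 col=1 char='n'
After 7 (j): row=1 col=1 char='g'
After 8 (k): row=0 col=1 char='n'

Answer: n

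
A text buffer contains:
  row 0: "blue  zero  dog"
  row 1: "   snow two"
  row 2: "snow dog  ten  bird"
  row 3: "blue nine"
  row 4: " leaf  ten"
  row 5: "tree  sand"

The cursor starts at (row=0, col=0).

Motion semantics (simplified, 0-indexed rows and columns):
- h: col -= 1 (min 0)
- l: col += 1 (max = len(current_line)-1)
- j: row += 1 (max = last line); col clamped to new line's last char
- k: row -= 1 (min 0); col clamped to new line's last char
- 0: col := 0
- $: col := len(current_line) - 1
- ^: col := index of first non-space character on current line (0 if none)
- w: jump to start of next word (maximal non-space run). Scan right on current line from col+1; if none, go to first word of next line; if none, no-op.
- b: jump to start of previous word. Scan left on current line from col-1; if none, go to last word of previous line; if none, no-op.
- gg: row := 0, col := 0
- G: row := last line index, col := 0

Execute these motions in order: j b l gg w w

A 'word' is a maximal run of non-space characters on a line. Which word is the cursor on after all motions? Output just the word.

Answer: dog

Derivation:
After 1 (j): row=1 col=0 char='_'
After 2 (b): row=0 col=12 char='d'
After 3 (l): row=0 col=13 char='o'
After 4 (gg): row=0 col=0 char='b'
After 5 (w): row=0 col=6 char='z'
After 6 (w): row=0 col=12 char='d'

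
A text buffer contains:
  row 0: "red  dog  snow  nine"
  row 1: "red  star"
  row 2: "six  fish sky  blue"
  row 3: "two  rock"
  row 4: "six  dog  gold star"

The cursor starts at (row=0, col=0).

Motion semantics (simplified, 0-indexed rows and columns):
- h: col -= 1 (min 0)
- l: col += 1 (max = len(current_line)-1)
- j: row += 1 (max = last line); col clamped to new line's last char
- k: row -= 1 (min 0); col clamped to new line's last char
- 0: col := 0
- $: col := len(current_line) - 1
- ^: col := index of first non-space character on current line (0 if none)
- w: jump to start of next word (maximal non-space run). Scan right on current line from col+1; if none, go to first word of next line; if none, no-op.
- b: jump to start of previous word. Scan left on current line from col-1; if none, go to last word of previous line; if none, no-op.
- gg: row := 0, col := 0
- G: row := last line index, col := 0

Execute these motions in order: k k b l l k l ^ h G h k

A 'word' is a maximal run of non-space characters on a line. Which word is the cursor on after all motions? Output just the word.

After 1 (k): row=0 col=0 char='r'
After 2 (k): row=0 col=0 char='r'
After 3 (b): row=0 col=0 char='r'
After 4 (l): row=0 col=1 char='e'
After 5 (l): row=0 col=2 char='d'
After 6 (k): row=0 col=2 char='d'
After 7 (l): row=0 col=3 char='_'
After 8 (^): row=0 col=0 char='r'
After 9 (h): row=0 col=0 char='r'
After 10 (G): row=4 col=0 char='s'
After 11 (h): row=4 col=0 char='s'
After 12 (k): row=3 col=0 char='t'

Answer: two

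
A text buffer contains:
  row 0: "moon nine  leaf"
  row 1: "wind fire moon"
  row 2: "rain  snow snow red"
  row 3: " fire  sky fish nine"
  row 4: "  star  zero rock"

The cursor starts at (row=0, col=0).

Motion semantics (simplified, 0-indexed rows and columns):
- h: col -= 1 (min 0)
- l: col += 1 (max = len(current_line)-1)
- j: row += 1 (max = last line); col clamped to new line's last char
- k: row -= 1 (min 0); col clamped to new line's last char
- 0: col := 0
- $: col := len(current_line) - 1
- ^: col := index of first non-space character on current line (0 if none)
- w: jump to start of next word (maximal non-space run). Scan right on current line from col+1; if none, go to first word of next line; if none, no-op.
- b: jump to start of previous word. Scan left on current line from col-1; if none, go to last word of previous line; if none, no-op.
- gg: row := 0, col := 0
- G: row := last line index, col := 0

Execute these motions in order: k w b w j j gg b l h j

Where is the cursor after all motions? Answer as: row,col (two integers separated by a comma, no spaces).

Answer: 1,0

Derivation:
After 1 (k): row=0 col=0 char='m'
After 2 (w): row=0 col=5 char='n'
After 3 (b): row=0 col=0 char='m'
After 4 (w): row=0 col=5 char='n'
After 5 (j): row=1 col=5 char='f'
After 6 (j): row=2 col=5 char='_'
After 7 (gg): row=0 col=0 char='m'
After 8 (b): row=0 col=0 char='m'
After 9 (l): row=0 col=1 char='o'
After 10 (h): row=0 col=0 char='m'
After 11 (j): row=1 col=0 char='w'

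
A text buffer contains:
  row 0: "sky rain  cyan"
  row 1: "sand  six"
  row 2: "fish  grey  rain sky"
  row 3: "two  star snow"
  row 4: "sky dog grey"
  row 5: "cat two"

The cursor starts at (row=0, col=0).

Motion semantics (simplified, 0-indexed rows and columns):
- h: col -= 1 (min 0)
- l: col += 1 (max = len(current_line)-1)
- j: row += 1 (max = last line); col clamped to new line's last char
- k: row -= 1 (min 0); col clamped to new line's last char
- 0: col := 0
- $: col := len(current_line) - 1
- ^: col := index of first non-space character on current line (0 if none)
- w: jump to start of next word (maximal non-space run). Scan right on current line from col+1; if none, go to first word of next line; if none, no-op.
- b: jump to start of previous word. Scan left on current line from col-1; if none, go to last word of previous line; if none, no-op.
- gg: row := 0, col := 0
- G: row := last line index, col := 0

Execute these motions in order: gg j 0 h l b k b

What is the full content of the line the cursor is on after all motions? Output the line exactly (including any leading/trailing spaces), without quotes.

Answer: sky rain  cyan

Derivation:
After 1 (gg): row=0 col=0 char='s'
After 2 (j): row=1 col=0 char='s'
After 3 (0): row=1 col=0 char='s'
After 4 (h): row=1 col=0 char='s'
After 5 (l): row=1 col=1 char='a'
After 6 (b): row=1 col=0 char='s'
After 7 (k): row=0 col=0 char='s'
After 8 (b): row=0 col=0 char='s'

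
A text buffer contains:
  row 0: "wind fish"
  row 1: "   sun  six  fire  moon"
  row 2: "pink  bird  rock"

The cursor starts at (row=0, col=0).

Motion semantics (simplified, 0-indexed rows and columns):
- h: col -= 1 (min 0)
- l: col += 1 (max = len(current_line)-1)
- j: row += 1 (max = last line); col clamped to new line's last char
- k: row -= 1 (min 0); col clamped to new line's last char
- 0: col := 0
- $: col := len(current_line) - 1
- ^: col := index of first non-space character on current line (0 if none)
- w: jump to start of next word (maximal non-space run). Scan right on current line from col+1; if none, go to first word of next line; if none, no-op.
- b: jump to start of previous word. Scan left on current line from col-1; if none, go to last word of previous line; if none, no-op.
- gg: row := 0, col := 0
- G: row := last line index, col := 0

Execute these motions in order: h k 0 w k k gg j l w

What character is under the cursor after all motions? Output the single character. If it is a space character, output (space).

Answer: s

Derivation:
After 1 (h): row=0 col=0 char='w'
After 2 (k): row=0 col=0 char='w'
After 3 (0): row=0 col=0 char='w'
After 4 (w): row=0 col=5 char='f'
After 5 (k): row=0 col=5 char='f'
After 6 (k): row=0 col=5 char='f'
After 7 (gg): row=0 col=0 char='w'
After 8 (j): row=1 col=0 char='_'
After 9 (l): row=1 col=1 char='_'
After 10 (w): row=1 col=3 char='s'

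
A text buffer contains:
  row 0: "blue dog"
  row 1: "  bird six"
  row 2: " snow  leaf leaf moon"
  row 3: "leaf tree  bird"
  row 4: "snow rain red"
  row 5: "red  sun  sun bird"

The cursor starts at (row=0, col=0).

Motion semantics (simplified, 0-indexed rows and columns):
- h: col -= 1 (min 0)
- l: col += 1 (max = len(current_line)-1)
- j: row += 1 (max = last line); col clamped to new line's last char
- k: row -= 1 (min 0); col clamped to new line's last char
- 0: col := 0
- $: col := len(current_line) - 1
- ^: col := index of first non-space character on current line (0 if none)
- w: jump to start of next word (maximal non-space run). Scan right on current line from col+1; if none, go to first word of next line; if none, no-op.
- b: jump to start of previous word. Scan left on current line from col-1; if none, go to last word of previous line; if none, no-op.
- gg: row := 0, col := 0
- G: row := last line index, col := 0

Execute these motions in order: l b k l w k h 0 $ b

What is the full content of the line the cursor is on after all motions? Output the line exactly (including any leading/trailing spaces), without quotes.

Answer: blue dog

Derivation:
After 1 (l): row=0 col=1 char='l'
After 2 (b): row=0 col=0 char='b'
After 3 (k): row=0 col=0 char='b'
After 4 (l): row=0 col=1 char='l'
After 5 (w): row=0 col=5 char='d'
After 6 (k): row=0 col=5 char='d'
After 7 (h): row=0 col=4 char='_'
After 8 (0): row=0 col=0 char='b'
After 9 ($): row=0 col=7 char='g'
After 10 (b): row=0 col=5 char='d'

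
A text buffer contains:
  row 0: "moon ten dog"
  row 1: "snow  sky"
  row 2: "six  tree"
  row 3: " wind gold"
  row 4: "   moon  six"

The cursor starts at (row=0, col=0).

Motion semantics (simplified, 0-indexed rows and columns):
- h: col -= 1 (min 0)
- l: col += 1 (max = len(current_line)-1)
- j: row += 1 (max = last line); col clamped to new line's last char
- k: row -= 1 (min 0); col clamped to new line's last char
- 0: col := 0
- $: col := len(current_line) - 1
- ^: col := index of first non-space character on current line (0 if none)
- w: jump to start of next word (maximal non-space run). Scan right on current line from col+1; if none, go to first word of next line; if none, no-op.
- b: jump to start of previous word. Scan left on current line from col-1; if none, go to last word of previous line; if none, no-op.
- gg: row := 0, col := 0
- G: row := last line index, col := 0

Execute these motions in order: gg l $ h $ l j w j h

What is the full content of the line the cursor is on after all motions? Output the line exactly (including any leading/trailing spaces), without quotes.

After 1 (gg): row=0 col=0 char='m'
After 2 (l): row=0 col=1 char='o'
After 3 ($): row=0 col=11 char='g'
After 4 (h): row=0 col=10 char='o'
After 5 ($): row=0 col=11 char='g'
After 6 (l): row=0 col=11 char='g'
After 7 (j): row=1 col=8 char='y'
After 8 (w): row=2 col=0 char='s'
After 9 (j): row=3 col=0 char='_'
After 10 (h): row=3 col=0 char='_'

Answer:  wind gold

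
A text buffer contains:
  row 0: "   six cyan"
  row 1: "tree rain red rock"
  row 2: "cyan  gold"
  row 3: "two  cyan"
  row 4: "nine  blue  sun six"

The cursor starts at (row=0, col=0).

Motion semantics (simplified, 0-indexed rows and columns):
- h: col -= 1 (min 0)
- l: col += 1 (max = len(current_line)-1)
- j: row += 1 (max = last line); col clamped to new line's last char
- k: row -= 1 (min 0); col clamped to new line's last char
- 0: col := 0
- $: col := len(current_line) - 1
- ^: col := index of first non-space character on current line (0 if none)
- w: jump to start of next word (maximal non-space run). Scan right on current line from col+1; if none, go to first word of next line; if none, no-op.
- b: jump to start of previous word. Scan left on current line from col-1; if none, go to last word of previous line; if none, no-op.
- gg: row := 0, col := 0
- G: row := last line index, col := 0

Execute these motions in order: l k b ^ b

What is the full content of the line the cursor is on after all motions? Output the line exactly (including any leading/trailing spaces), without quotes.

After 1 (l): row=0 col=1 char='_'
After 2 (k): row=0 col=1 char='_'
After 3 (b): row=0 col=1 char='_'
After 4 (^): row=0 col=3 char='s'
After 5 (b): row=0 col=3 char='s'

Answer:    six cyan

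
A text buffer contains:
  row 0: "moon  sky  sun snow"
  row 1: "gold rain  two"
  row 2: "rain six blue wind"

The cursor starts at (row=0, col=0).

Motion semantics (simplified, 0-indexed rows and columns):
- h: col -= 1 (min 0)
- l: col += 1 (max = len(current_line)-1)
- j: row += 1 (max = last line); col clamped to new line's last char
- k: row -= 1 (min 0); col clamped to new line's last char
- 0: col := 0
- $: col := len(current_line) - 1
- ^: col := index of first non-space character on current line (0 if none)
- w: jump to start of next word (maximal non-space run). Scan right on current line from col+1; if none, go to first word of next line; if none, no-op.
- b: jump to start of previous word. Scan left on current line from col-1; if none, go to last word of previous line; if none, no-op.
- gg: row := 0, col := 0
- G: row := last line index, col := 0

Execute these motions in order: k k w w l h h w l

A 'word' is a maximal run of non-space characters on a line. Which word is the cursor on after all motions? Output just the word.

Answer: sun

Derivation:
After 1 (k): row=0 col=0 char='m'
After 2 (k): row=0 col=0 char='m'
After 3 (w): row=0 col=6 char='s'
After 4 (w): row=0 col=11 char='s'
After 5 (l): row=0 col=12 char='u'
After 6 (h): row=0 col=11 char='s'
After 7 (h): row=0 col=10 char='_'
After 8 (w): row=0 col=11 char='s'
After 9 (l): row=0 col=12 char='u'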